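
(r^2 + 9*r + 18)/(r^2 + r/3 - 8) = 3*(r + 6)/(3*r - 8)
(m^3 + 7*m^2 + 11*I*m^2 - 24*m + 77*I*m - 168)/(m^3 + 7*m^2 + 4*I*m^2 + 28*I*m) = (m^2 + 11*I*m - 24)/(m*(m + 4*I))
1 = 1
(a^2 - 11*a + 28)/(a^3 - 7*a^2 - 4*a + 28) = (a - 4)/(a^2 - 4)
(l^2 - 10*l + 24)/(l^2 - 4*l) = (l - 6)/l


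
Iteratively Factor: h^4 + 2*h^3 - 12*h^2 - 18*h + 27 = (h - 3)*(h^3 + 5*h^2 + 3*h - 9) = (h - 3)*(h + 3)*(h^2 + 2*h - 3) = (h - 3)*(h - 1)*(h + 3)*(h + 3)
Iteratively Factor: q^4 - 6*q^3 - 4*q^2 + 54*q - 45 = (q - 5)*(q^3 - q^2 - 9*q + 9) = (q - 5)*(q - 1)*(q^2 - 9) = (q - 5)*(q - 1)*(q + 3)*(q - 3)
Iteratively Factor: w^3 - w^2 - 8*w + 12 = (w + 3)*(w^2 - 4*w + 4) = (w - 2)*(w + 3)*(w - 2)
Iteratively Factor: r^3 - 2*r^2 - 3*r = (r - 3)*(r^2 + r) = r*(r - 3)*(r + 1)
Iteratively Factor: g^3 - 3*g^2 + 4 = (g - 2)*(g^2 - g - 2) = (g - 2)*(g + 1)*(g - 2)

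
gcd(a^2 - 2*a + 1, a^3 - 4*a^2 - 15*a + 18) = a - 1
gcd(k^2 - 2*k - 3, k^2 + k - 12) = k - 3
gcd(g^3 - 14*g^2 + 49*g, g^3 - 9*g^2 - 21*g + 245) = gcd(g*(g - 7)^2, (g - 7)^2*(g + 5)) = g^2 - 14*g + 49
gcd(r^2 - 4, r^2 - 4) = r^2 - 4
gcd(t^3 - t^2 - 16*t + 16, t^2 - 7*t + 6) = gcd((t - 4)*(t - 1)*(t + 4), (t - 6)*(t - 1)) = t - 1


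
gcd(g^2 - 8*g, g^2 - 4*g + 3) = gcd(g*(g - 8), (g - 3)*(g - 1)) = 1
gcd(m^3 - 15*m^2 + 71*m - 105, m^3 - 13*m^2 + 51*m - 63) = m^2 - 10*m + 21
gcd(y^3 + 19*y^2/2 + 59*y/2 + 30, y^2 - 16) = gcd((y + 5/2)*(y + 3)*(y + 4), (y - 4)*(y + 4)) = y + 4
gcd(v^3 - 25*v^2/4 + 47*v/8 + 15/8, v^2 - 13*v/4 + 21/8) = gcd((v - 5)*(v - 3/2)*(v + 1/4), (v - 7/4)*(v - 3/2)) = v - 3/2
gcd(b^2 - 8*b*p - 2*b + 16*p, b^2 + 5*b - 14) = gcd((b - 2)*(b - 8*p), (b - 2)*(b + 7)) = b - 2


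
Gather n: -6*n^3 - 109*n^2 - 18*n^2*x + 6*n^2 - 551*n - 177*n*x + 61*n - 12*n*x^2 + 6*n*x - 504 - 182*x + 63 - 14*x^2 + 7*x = -6*n^3 + n^2*(-18*x - 103) + n*(-12*x^2 - 171*x - 490) - 14*x^2 - 175*x - 441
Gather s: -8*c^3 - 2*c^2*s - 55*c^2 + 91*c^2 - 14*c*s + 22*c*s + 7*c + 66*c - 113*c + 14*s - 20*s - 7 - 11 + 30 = -8*c^3 + 36*c^2 - 40*c + s*(-2*c^2 + 8*c - 6) + 12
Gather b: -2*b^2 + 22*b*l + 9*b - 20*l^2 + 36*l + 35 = -2*b^2 + b*(22*l + 9) - 20*l^2 + 36*l + 35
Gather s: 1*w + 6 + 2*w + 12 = 3*w + 18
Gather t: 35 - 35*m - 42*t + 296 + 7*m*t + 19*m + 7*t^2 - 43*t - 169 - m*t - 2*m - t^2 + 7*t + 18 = -18*m + 6*t^2 + t*(6*m - 78) + 180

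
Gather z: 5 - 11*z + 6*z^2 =6*z^2 - 11*z + 5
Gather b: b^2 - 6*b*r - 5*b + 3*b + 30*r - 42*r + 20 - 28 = b^2 + b*(-6*r - 2) - 12*r - 8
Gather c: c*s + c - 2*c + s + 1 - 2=c*(s - 1) + s - 1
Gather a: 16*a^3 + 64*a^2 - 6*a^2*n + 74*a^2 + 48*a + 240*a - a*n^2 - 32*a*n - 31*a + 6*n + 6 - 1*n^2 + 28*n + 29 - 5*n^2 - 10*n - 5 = 16*a^3 + a^2*(138 - 6*n) + a*(-n^2 - 32*n + 257) - 6*n^2 + 24*n + 30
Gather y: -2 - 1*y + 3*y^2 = 3*y^2 - y - 2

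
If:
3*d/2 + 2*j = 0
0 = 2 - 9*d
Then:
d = 2/9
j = -1/6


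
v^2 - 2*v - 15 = (v - 5)*(v + 3)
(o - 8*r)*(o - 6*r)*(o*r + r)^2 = o^4*r^2 - 14*o^3*r^3 + 2*o^3*r^2 + 48*o^2*r^4 - 28*o^2*r^3 + o^2*r^2 + 96*o*r^4 - 14*o*r^3 + 48*r^4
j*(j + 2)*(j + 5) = j^3 + 7*j^2 + 10*j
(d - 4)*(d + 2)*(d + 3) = d^3 + d^2 - 14*d - 24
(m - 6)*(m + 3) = m^2 - 3*m - 18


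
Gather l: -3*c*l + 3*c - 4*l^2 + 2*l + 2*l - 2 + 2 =3*c - 4*l^2 + l*(4 - 3*c)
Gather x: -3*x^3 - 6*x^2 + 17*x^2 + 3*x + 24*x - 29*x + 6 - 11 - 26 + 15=-3*x^3 + 11*x^2 - 2*x - 16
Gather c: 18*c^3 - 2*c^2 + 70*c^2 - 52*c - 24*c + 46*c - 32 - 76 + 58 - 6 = 18*c^3 + 68*c^2 - 30*c - 56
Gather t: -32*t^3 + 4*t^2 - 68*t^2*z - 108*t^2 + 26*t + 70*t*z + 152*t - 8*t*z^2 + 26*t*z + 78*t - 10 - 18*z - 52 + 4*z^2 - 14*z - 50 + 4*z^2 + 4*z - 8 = -32*t^3 + t^2*(-68*z - 104) + t*(-8*z^2 + 96*z + 256) + 8*z^2 - 28*z - 120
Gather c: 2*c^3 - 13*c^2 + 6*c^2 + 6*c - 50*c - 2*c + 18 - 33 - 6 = 2*c^3 - 7*c^2 - 46*c - 21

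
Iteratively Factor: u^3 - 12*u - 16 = (u + 2)*(u^2 - 2*u - 8) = (u - 4)*(u + 2)*(u + 2)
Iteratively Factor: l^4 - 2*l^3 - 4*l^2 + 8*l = (l)*(l^3 - 2*l^2 - 4*l + 8) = l*(l - 2)*(l^2 - 4) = l*(l - 2)^2*(l + 2)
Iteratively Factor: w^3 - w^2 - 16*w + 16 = (w - 4)*(w^2 + 3*w - 4) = (w - 4)*(w - 1)*(w + 4)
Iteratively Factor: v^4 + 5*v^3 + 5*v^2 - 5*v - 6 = (v + 1)*(v^3 + 4*v^2 + v - 6) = (v + 1)*(v + 3)*(v^2 + v - 2) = (v - 1)*(v + 1)*(v + 3)*(v + 2)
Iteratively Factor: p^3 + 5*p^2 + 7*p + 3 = (p + 3)*(p^2 + 2*p + 1) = (p + 1)*(p + 3)*(p + 1)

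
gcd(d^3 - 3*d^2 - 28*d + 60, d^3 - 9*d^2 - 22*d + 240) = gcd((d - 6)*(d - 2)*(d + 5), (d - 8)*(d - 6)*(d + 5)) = d^2 - d - 30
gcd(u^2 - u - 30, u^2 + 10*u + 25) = u + 5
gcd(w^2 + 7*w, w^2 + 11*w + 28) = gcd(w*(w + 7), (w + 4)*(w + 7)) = w + 7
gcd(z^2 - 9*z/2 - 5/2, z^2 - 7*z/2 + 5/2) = 1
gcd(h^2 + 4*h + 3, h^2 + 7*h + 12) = h + 3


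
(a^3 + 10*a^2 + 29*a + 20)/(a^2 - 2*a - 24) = (a^2 + 6*a + 5)/(a - 6)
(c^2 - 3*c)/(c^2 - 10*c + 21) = c/(c - 7)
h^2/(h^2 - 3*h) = h/(h - 3)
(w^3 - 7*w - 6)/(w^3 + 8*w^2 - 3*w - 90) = (w^2 + 3*w + 2)/(w^2 + 11*w + 30)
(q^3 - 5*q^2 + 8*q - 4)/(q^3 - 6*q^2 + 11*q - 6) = (q - 2)/(q - 3)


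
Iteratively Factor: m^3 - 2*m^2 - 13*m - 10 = (m - 5)*(m^2 + 3*m + 2) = (m - 5)*(m + 1)*(m + 2)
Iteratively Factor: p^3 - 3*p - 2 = (p + 1)*(p^2 - p - 2) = (p - 2)*(p + 1)*(p + 1)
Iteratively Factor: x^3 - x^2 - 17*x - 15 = (x - 5)*(x^2 + 4*x + 3) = (x - 5)*(x + 1)*(x + 3)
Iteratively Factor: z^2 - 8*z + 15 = (z - 3)*(z - 5)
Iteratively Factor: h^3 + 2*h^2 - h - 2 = (h + 1)*(h^2 + h - 2) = (h - 1)*(h + 1)*(h + 2)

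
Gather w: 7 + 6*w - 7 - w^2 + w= -w^2 + 7*w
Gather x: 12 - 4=8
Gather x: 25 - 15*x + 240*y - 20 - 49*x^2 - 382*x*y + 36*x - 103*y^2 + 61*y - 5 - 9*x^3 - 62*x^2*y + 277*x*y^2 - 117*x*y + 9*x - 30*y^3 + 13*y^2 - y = -9*x^3 + x^2*(-62*y - 49) + x*(277*y^2 - 499*y + 30) - 30*y^3 - 90*y^2 + 300*y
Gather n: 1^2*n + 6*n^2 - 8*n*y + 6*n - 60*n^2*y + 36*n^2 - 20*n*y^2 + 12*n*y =n^2*(42 - 60*y) + n*(-20*y^2 + 4*y + 7)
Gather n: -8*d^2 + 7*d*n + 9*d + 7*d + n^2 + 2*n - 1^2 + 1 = -8*d^2 + 16*d + n^2 + n*(7*d + 2)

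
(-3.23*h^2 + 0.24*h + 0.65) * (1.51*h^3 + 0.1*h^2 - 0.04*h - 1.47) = -4.8773*h^5 + 0.0394*h^4 + 1.1347*h^3 + 4.8035*h^2 - 0.3788*h - 0.9555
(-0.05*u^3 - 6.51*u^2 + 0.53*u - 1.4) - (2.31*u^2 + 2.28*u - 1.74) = -0.05*u^3 - 8.82*u^2 - 1.75*u + 0.34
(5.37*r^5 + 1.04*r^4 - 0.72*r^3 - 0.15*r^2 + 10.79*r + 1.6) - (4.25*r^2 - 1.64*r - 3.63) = 5.37*r^5 + 1.04*r^4 - 0.72*r^3 - 4.4*r^2 + 12.43*r + 5.23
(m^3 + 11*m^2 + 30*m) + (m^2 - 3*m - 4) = m^3 + 12*m^2 + 27*m - 4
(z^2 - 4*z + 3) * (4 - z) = -z^3 + 8*z^2 - 19*z + 12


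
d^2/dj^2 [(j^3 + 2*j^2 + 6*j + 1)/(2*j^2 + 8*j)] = (14*j^3 + 3*j^2 + 12*j + 16)/(j^3*(j^3 + 12*j^2 + 48*j + 64))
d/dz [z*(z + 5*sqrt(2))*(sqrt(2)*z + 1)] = 3*sqrt(2)*z^2 + 22*z + 5*sqrt(2)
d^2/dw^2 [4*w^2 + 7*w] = 8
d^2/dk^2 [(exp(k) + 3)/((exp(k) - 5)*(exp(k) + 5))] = (exp(4*k) + 12*exp(3*k) + 150*exp(2*k) + 300*exp(k) + 625)*exp(k)/(exp(6*k) - 75*exp(4*k) + 1875*exp(2*k) - 15625)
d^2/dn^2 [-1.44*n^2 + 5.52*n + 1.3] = -2.88000000000000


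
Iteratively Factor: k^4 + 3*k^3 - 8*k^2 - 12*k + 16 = (k + 4)*(k^3 - k^2 - 4*k + 4) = (k + 2)*(k + 4)*(k^2 - 3*k + 2) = (k - 2)*(k + 2)*(k + 4)*(k - 1)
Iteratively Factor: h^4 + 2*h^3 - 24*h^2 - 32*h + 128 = (h + 4)*(h^3 - 2*h^2 - 16*h + 32) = (h - 2)*(h + 4)*(h^2 - 16) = (h - 4)*(h - 2)*(h + 4)*(h + 4)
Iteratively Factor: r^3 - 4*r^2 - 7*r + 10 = (r + 2)*(r^2 - 6*r + 5) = (r - 5)*(r + 2)*(r - 1)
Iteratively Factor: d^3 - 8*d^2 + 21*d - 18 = (d - 3)*(d^2 - 5*d + 6) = (d - 3)*(d - 2)*(d - 3)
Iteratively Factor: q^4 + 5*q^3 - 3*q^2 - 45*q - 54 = (q + 3)*(q^3 + 2*q^2 - 9*q - 18) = (q + 2)*(q + 3)*(q^2 - 9) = (q - 3)*(q + 2)*(q + 3)*(q + 3)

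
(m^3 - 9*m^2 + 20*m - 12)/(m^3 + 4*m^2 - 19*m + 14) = (m - 6)/(m + 7)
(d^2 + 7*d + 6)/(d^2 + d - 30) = (d + 1)/(d - 5)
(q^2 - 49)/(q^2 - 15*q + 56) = (q + 7)/(q - 8)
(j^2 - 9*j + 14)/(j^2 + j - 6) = (j - 7)/(j + 3)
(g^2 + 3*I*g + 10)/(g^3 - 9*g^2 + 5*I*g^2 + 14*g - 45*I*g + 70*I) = (g - 2*I)/(g^2 - 9*g + 14)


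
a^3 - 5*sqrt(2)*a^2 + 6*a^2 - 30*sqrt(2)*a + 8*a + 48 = (a + 6)*(a - 4*sqrt(2))*(a - sqrt(2))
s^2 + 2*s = s*(s + 2)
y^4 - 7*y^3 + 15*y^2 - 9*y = y*(y - 3)^2*(y - 1)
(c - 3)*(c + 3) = c^2 - 9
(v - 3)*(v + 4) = v^2 + v - 12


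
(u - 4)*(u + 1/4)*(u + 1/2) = u^3 - 13*u^2/4 - 23*u/8 - 1/2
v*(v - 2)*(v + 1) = v^3 - v^2 - 2*v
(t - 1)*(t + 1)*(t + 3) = t^3 + 3*t^2 - t - 3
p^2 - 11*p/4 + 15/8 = (p - 3/2)*(p - 5/4)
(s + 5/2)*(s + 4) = s^2 + 13*s/2 + 10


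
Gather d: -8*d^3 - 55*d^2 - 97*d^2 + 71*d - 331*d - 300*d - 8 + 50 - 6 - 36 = -8*d^3 - 152*d^2 - 560*d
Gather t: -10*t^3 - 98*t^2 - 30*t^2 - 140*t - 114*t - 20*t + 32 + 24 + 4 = -10*t^3 - 128*t^2 - 274*t + 60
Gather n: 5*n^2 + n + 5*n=5*n^2 + 6*n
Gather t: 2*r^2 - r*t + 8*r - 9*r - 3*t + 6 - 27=2*r^2 - r + t*(-r - 3) - 21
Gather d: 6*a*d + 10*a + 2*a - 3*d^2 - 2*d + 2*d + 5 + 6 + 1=6*a*d + 12*a - 3*d^2 + 12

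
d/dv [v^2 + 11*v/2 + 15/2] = 2*v + 11/2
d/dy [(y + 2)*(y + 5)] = 2*y + 7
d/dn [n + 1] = 1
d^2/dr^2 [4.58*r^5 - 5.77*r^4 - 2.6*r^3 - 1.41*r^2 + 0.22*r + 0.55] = 91.6*r^3 - 69.24*r^2 - 15.6*r - 2.82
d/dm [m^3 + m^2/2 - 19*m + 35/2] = 3*m^2 + m - 19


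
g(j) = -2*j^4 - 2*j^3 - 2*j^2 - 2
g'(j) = -8*j^3 - 6*j^2 - 4*j = 2*j*(-4*j^2 - 3*j - 2)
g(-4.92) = -984.12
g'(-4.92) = 827.21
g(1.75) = -37.60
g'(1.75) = -68.25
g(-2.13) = -32.91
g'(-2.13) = 58.61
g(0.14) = -2.05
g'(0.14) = -0.70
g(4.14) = -765.73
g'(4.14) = -687.06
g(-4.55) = -712.20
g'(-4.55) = 647.56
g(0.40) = -2.50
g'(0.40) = -3.07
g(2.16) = -75.02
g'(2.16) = -117.26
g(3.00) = -236.00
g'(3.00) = -282.00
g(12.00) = -45218.00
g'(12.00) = -14736.00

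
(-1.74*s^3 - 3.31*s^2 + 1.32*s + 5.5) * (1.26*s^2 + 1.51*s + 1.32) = -2.1924*s^5 - 6.798*s^4 - 5.6317*s^3 + 4.554*s^2 + 10.0474*s + 7.26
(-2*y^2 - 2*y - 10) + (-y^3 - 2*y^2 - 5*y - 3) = -y^3 - 4*y^2 - 7*y - 13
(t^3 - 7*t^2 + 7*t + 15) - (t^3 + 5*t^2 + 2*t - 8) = -12*t^2 + 5*t + 23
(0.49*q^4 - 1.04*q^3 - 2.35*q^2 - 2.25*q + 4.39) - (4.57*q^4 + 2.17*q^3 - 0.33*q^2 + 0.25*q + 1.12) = -4.08*q^4 - 3.21*q^3 - 2.02*q^2 - 2.5*q + 3.27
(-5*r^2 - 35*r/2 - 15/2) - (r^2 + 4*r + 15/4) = -6*r^2 - 43*r/2 - 45/4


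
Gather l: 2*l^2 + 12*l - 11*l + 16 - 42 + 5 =2*l^2 + l - 21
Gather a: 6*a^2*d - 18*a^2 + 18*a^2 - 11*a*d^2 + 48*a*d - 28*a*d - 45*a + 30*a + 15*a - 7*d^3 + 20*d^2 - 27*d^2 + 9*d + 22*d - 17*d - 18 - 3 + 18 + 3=6*a^2*d + a*(-11*d^2 + 20*d) - 7*d^3 - 7*d^2 + 14*d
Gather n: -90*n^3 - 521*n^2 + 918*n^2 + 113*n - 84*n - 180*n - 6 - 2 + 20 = -90*n^3 + 397*n^2 - 151*n + 12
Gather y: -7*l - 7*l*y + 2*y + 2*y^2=-7*l + 2*y^2 + y*(2 - 7*l)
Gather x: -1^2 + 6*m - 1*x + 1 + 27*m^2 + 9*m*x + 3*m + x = 27*m^2 + 9*m*x + 9*m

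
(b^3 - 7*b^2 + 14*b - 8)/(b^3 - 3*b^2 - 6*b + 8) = (b - 2)/(b + 2)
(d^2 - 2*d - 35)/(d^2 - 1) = (d^2 - 2*d - 35)/(d^2 - 1)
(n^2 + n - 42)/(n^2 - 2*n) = (n^2 + n - 42)/(n*(n - 2))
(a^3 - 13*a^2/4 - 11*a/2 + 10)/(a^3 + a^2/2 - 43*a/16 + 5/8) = 4*(a - 4)/(4*a - 1)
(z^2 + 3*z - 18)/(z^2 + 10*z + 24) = (z - 3)/(z + 4)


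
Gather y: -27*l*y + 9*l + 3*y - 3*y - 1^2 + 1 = -27*l*y + 9*l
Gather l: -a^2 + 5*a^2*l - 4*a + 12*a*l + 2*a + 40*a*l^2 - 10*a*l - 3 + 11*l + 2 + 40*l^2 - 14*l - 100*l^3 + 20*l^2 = -a^2 - 2*a - 100*l^3 + l^2*(40*a + 60) + l*(5*a^2 + 2*a - 3) - 1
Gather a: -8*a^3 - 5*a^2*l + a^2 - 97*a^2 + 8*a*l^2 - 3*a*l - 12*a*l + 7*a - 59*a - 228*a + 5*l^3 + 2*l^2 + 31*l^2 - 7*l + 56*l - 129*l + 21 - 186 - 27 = -8*a^3 + a^2*(-5*l - 96) + a*(8*l^2 - 15*l - 280) + 5*l^3 + 33*l^2 - 80*l - 192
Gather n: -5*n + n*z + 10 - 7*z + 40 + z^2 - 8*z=n*(z - 5) + z^2 - 15*z + 50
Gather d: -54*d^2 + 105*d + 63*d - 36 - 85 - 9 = -54*d^2 + 168*d - 130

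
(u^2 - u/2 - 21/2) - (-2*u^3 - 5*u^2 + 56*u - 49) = 2*u^3 + 6*u^2 - 113*u/2 + 77/2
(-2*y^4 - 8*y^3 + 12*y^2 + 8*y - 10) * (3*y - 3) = -6*y^5 - 18*y^4 + 60*y^3 - 12*y^2 - 54*y + 30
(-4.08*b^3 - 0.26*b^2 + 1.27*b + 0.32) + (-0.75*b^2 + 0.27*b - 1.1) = -4.08*b^3 - 1.01*b^2 + 1.54*b - 0.78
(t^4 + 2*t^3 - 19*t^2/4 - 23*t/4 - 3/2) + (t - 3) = t^4 + 2*t^3 - 19*t^2/4 - 19*t/4 - 9/2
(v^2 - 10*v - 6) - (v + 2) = v^2 - 11*v - 8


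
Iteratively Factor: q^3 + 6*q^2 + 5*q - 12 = (q - 1)*(q^2 + 7*q + 12) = (q - 1)*(q + 4)*(q + 3)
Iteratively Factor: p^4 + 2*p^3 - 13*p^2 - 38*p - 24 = (p - 4)*(p^3 + 6*p^2 + 11*p + 6) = (p - 4)*(p + 1)*(p^2 + 5*p + 6) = (p - 4)*(p + 1)*(p + 3)*(p + 2)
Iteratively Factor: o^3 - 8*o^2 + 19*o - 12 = (o - 4)*(o^2 - 4*o + 3) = (o - 4)*(o - 1)*(o - 3)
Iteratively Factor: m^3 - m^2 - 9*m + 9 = (m + 3)*(m^2 - 4*m + 3) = (m - 3)*(m + 3)*(m - 1)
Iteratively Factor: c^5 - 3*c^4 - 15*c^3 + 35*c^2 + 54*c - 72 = (c - 4)*(c^4 + c^3 - 11*c^2 - 9*c + 18) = (c - 4)*(c - 3)*(c^3 + 4*c^2 + c - 6) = (c - 4)*(c - 3)*(c + 2)*(c^2 + 2*c - 3) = (c - 4)*(c - 3)*(c + 2)*(c + 3)*(c - 1)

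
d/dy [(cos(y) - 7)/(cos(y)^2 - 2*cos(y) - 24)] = (cos(y)^2 - 14*cos(y) + 38)*sin(y)/(sin(y)^2 + 2*cos(y) + 23)^2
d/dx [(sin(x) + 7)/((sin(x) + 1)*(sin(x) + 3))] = (-14*sin(x) + cos(x)^2 - 26)*cos(x)/((sin(x) + 1)^2*(sin(x) + 3)^2)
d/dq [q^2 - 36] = 2*q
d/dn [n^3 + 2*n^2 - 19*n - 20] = 3*n^2 + 4*n - 19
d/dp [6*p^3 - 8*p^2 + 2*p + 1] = 18*p^2 - 16*p + 2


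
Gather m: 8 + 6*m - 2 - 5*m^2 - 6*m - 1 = 5 - 5*m^2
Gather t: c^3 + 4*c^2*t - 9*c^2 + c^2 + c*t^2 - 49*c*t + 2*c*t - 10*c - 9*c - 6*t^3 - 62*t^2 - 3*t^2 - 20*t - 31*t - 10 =c^3 - 8*c^2 - 19*c - 6*t^3 + t^2*(c - 65) + t*(4*c^2 - 47*c - 51) - 10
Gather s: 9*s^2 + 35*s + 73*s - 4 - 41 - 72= 9*s^2 + 108*s - 117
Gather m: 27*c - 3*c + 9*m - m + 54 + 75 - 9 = 24*c + 8*m + 120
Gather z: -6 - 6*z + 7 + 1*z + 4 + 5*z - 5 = 0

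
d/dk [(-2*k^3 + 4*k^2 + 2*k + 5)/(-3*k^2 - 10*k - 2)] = 2*(3*k^4 + 20*k^3 - 11*k^2 + 7*k + 23)/(9*k^4 + 60*k^3 + 112*k^2 + 40*k + 4)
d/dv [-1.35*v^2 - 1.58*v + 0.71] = -2.7*v - 1.58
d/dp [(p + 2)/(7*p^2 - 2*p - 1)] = (-7*p^2 - 28*p + 3)/(49*p^4 - 28*p^3 - 10*p^2 + 4*p + 1)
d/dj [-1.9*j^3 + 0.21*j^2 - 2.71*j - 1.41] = -5.7*j^2 + 0.42*j - 2.71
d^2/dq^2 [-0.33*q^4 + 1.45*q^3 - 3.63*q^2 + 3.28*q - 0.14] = -3.96*q^2 + 8.7*q - 7.26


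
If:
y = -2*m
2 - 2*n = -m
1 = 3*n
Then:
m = -4/3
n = 1/3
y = 8/3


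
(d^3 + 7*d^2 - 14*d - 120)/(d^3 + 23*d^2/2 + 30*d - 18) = 2*(d^2 + d - 20)/(2*d^2 + 11*d - 6)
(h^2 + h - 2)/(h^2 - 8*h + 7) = (h + 2)/(h - 7)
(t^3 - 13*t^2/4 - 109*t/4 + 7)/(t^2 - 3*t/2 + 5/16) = 4*(t^2 - 3*t - 28)/(4*t - 5)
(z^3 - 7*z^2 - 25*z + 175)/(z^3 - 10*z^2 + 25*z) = (z^2 - 2*z - 35)/(z*(z - 5))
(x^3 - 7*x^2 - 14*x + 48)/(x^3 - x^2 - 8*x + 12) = (x - 8)/(x - 2)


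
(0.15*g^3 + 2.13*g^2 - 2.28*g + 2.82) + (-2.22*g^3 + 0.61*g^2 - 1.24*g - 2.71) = -2.07*g^3 + 2.74*g^2 - 3.52*g + 0.11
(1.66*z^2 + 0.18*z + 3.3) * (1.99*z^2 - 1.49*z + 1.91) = 3.3034*z^4 - 2.1152*z^3 + 9.4694*z^2 - 4.5732*z + 6.303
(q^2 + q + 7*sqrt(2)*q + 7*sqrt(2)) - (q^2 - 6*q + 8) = 7*q + 7*sqrt(2)*q - 8 + 7*sqrt(2)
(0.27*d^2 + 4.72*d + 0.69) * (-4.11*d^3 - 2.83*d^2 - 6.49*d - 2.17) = -1.1097*d^5 - 20.1633*d^4 - 17.9458*d^3 - 33.1714*d^2 - 14.7205*d - 1.4973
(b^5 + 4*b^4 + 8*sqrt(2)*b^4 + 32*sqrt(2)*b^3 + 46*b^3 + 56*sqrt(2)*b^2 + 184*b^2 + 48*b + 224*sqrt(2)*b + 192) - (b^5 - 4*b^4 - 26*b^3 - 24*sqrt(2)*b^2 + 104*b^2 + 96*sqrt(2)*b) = 8*b^4 + 8*sqrt(2)*b^4 + 32*sqrt(2)*b^3 + 72*b^3 + 80*b^2 + 80*sqrt(2)*b^2 + 48*b + 128*sqrt(2)*b + 192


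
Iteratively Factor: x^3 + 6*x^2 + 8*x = (x + 4)*(x^2 + 2*x) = x*(x + 4)*(x + 2)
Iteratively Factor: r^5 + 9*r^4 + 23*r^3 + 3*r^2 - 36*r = (r + 3)*(r^4 + 6*r^3 + 5*r^2 - 12*r) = (r + 3)*(r + 4)*(r^3 + 2*r^2 - 3*r) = (r - 1)*(r + 3)*(r + 4)*(r^2 + 3*r) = r*(r - 1)*(r + 3)*(r + 4)*(r + 3)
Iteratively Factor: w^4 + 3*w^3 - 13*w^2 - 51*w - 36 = (w + 3)*(w^3 - 13*w - 12) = (w + 1)*(w + 3)*(w^2 - w - 12) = (w + 1)*(w + 3)^2*(w - 4)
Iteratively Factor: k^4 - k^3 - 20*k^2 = (k + 4)*(k^3 - 5*k^2) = k*(k + 4)*(k^2 - 5*k) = k*(k - 5)*(k + 4)*(k)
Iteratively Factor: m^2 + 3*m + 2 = (m + 1)*(m + 2)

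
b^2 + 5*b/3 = b*(b + 5/3)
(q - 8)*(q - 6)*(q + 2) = q^3 - 12*q^2 + 20*q + 96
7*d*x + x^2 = x*(7*d + x)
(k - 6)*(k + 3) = k^2 - 3*k - 18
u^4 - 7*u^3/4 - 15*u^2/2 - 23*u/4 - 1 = (u - 4)*(u + 1/4)*(u + 1)^2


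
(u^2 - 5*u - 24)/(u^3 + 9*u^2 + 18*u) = (u - 8)/(u*(u + 6))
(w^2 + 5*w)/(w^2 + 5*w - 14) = w*(w + 5)/(w^2 + 5*w - 14)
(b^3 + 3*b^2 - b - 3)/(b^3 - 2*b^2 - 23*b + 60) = (b^3 + 3*b^2 - b - 3)/(b^3 - 2*b^2 - 23*b + 60)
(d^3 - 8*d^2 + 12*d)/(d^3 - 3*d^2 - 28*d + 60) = d/(d + 5)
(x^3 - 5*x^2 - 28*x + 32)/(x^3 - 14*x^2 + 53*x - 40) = (x + 4)/(x - 5)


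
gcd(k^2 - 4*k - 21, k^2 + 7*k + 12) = k + 3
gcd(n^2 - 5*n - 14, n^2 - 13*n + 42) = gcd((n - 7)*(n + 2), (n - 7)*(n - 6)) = n - 7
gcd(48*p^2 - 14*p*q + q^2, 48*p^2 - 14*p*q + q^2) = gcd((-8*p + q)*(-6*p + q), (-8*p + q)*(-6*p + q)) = 48*p^2 - 14*p*q + q^2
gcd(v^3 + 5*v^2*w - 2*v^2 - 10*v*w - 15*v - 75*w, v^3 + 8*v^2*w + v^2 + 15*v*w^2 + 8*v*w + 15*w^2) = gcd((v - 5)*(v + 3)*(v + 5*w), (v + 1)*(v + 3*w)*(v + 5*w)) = v + 5*w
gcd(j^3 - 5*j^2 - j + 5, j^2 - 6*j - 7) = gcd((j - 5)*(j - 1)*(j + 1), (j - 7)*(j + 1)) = j + 1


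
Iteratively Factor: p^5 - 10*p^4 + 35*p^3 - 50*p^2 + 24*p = (p - 2)*(p^4 - 8*p^3 + 19*p^2 - 12*p) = p*(p - 2)*(p^3 - 8*p^2 + 19*p - 12) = p*(p - 4)*(p - 2)*(p^2 - 4*p + 3) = p*(p - 4)*(p - 3)*(p - 2)*(p - 1)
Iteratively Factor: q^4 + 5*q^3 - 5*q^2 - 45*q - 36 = (q + 3)*(q^3 + 2*q^2 - 11*q - 12) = (q + 3)*(q + 4)*(q^2 - 2*q - 3) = (q - 3)*(q + 3)*(q + 4)*(q + 1)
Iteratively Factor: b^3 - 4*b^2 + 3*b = (b)*(b^2 - 4*b + 3) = b*(b - 1)*(b - 3)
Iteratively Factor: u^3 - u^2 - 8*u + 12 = (u - 2)*(u^2 + u - 6) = (u - 2)*(u + 3)*(u - 2)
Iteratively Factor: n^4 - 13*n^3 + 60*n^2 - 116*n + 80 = (n - 2)*(n^3 - 11*n^2 + 38*n - 40) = (n - 2)^2*(n^2 - 9*n + 20) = (n - 5)*(n - 2)^2*(n - 4)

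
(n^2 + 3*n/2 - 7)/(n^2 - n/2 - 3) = (2*n + 7)/(2*n + 3)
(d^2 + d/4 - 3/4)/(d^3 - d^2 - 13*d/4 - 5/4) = (4*d - 3)/(4*d^2 - 8*d - 5)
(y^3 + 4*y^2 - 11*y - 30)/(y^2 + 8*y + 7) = (y^3 + 4*y^2 - 11*y - 30)/(y^2 + 8*y + 7)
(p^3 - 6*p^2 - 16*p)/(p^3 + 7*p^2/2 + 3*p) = 2*(p - 8)/(2*p + 3)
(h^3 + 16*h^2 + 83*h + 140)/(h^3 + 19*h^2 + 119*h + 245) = (h + 4)/(h + 7)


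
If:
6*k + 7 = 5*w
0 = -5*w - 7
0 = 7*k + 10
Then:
No Solution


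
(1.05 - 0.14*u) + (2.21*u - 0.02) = 2.07*u + 1.03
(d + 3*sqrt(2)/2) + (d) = 2*d + 3*sqrt(2)/2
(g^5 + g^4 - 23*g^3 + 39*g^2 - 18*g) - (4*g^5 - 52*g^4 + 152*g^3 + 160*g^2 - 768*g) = -3*g^5 + 53*g^4 - 175*g^3 - 121*g^2 + 750*g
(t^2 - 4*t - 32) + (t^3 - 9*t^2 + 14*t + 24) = t^3 - 8*t^2 + 10*t - 8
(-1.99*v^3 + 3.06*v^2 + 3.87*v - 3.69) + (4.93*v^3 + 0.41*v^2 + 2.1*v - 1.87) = 2.94*v^3 + 3.47*v^2 + 5.97*v - 5.56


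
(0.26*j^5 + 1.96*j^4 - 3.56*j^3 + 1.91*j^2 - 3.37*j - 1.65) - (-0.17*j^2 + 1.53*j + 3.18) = 0.26*j^5 + 1.96*j^4 - 3.56*j^3 + 2.08*j^2 - 4.9*j - 4.83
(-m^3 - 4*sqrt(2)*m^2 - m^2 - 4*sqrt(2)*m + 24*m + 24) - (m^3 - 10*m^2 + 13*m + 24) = -2*m^3 - 4*sqrt(2)*m^2 + 9*m^2 - 4*sqrt(2)*m + 11*m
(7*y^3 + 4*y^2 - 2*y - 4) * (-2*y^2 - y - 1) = -14*y^5 - 15*y^4 - 7*y^3 + 6*y^2 + 6*y + 4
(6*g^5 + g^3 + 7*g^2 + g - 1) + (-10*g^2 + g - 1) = 6*g^5 + g^3 - 3*g^2 + 2*g - 2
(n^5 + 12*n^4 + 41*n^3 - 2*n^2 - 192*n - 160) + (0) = n^5 + 12*n^4 + 41*n^3 - 2*n^2 - 192*n - 160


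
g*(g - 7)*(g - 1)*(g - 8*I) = g^4 - 8*g^3 - 8*I*g^3 + 7*g^2 + 64*I*g^2 - 56*I*g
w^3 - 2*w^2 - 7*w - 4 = (w - 4)*(w + 1)^2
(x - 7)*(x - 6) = x^2 - 13*x + 42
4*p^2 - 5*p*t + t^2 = (-4*p + t)*(-p + t)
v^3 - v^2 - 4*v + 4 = (v - 2)*(v - 1)*(v + 2)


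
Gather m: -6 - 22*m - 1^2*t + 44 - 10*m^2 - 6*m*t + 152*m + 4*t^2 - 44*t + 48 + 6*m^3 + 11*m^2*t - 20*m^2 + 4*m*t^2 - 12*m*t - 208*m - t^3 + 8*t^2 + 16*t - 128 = 6*m^3 + m^2*(11*t - 30) + m*(4*t^2 - 18*t - 78) - t^3 + 12*t^2 - 29*t - 42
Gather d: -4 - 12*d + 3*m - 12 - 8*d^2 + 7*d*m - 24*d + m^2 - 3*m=-8*d^2 + d*(7*m - 36) + m^2 - 16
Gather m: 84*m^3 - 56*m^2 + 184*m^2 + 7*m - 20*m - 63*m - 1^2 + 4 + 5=84*m^3 + 128*m^2 - 76*m + 8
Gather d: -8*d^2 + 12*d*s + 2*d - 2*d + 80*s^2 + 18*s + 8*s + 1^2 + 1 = -8*d^2 + 12*d*s + 80*s^2 + 26*s + 2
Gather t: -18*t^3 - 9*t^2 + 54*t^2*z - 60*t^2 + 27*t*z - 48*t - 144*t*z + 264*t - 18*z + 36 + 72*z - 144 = -18*t^3 + t^2*(54*z - 69) + t*(216 - 117*z) + 54*z - 108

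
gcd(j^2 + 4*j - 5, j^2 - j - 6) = 1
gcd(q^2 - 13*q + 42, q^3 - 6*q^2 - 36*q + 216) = q - 6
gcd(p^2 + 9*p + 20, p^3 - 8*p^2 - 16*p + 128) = p + 4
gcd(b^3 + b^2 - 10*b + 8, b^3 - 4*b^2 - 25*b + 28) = b^2 + 3*b - 4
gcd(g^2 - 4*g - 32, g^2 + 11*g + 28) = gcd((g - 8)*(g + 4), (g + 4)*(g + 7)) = g + 4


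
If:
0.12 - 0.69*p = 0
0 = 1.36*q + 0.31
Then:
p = 0.17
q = -0.23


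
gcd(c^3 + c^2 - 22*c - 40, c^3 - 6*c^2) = 1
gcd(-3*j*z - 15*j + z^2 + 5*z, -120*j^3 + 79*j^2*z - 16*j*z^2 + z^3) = -3*j + z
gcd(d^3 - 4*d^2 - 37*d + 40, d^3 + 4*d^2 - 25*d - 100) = d + 5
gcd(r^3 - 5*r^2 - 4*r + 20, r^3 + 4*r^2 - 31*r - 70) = r^2 - 3*r - 10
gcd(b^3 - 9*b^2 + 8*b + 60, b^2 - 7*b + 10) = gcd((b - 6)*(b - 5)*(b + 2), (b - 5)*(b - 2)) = b - 5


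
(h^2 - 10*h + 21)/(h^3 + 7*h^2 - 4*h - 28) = (h^2 - 10*h + 21)/(h^3 + 7*h^2 - 4*h - 28)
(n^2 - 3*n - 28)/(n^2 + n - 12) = (n - 7)/(n - 3)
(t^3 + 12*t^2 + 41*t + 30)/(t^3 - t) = (t^2 + 11*t + 30)/(t*(t - 1))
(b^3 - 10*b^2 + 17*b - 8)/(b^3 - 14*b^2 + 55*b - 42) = (b^2 - 9*b + 8)/(b^2 - 13*b + 42)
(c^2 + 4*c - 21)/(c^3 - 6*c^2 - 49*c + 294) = (c - 3)/(c^2 - 13*c + 42)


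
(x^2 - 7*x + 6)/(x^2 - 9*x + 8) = (x - 6)/(x - 8)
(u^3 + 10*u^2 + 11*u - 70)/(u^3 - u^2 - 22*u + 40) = (u + 7)/(u - 4)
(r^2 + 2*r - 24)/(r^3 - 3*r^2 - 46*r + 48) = (r - 4)/(r^2 - 9*r + 8)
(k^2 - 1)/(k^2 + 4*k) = (k^2 - 1)/(k*(k + 4))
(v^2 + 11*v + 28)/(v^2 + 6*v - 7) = (v + 4)/(v - 1)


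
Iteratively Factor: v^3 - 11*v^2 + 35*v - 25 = (v - 1)*(v^2 - 10*v + 25) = (v - 5)*(v - 1)*(v - 5)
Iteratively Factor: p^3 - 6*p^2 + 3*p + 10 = (p - 5)*(p^2 - p - 2) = (p - 5)*(p + 1)*(p - 2)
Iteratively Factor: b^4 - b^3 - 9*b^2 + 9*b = (b - 3)*(b^3 + 2*b^2 - 3*b) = b*(b - 3)*(b^2 + 2*b - 3) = b*(b - 3)*(b + 3)*(b - 1)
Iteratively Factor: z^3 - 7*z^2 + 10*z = (z - 2)*(z^2 - 5*z) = (z - 5)*(z - 2)*(z)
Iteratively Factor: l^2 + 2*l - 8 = (l - 2)*(l + 4)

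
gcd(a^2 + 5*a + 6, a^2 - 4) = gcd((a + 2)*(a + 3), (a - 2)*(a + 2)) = a + 2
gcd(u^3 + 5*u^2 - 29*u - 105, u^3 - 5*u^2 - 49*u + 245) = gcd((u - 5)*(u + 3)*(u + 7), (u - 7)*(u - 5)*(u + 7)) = u^2 + 2*u - 35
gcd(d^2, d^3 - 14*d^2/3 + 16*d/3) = d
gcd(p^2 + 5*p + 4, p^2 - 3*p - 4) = p + 1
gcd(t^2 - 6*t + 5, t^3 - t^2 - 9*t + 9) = t - 1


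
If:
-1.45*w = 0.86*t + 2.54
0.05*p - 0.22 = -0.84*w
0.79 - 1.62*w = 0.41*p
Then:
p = 1.17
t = -3.28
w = 0.19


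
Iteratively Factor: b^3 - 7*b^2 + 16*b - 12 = (b - 2)*(b^2 - 5*b + 6) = (b - 3)*(b - 2)*(b - 2)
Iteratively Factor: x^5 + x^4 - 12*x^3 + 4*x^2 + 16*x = (x - 2)*(x^4 + 3*x^3 - 6*x^2 - 8*x) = (x - 2)*(x + 4)*(x^3 - x^2 - 2*x) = (x - 2)^2*(x + 4)*(x^2 + x) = x*(x - 2)^2*(x + 4)*(x + 1)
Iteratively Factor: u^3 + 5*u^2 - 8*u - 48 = (u + 4)*(u^2 + u - 12) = (u - 3)*(u + 4)*(u + 4)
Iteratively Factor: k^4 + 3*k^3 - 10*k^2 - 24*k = (k - 3)*(k^3 + 6*k^2 + 8*k) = k*(k - 3)*(k^2 + 6*k + 8) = k*(k - 3)*(k + 4)*(k + 2)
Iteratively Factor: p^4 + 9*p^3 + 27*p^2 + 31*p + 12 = (p + 1)*(p^3 + 8*p^2 + 19*p + 12) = (p + 1)*(p + 4)*(p^2 + 4*p + 3) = (p + 1)^2*(p + 4)*(p + 3)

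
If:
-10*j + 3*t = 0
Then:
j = 3*t/10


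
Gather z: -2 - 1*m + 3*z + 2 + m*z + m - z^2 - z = -z^2 + z*(m + 2)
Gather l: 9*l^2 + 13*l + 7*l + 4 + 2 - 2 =9*l^2 + 20*l + 4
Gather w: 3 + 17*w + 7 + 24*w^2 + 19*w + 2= 24*w^2 + 36*w + 12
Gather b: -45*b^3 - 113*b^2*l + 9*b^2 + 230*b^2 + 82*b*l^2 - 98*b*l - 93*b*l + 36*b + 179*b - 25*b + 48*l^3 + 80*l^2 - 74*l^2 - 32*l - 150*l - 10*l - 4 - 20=-45*b^3 + b^2*(239 - 113*l) + b*(82*l^2 - 191*l + 190) + 48*l^3 + 6*l^2 - 192*l - 24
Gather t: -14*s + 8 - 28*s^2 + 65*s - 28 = -28*s^2 + 51*s - 20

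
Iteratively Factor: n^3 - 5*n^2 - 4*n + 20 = (n + 2)*(n^2 - 7*n + 10) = (n - 2)*(n + 2)*(n - 5)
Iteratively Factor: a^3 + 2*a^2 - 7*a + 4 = (a + 4)*(a^2 - 2*a + 1) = (a - 1)*(a + 4)*(a - 1)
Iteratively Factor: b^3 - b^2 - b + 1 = (b + 1)*(b^2 - 2*b + 1) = (b - 1)*(b + 1)*(b - 1)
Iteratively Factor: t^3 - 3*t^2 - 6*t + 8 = (t - 1)*(t^2 - 2*t - 8) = (t - 4)*(t - 1)*(t + 2)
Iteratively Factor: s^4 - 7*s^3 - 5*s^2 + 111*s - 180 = (s - 5)*(s^3 - 2*s^2 - 15*s + 36) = (s - 5)*(s - 3)*(s^2 + s - 12) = (s - 5)*(s - 3)^2*(s + 4)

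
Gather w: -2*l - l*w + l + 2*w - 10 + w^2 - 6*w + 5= -l + w^2 + w*(-l - 4) - 5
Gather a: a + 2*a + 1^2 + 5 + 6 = 3*a + 12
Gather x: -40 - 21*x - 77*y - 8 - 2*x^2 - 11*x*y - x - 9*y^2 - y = -2*x^2 + x*(-11*y - 22) - 9*y^2 - 78*y - 48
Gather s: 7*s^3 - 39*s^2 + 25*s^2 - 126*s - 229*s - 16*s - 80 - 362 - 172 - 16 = 7*s^3 - 14*s^2 - 371*s - 630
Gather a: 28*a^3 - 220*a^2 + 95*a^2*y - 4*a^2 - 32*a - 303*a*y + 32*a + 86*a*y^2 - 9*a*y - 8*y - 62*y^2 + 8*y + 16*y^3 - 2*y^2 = 28*a^3 + a^2*(95*y - 224) + a*(86*y^2 - 312*y) + 16*y^3 - 64*y^2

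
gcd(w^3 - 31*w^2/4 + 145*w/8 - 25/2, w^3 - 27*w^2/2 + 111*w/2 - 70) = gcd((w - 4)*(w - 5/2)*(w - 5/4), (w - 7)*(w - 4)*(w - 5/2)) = w^2 - 13*w/2 + 10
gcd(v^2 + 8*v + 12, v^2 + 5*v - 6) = v + 6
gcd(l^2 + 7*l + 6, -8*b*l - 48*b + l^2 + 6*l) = l + 6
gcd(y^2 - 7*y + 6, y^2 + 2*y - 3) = y - 1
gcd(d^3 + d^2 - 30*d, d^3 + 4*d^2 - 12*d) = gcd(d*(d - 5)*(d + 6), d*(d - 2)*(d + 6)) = d^2 + 6*d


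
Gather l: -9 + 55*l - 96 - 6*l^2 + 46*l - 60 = -6*l^2 + 101*l - 165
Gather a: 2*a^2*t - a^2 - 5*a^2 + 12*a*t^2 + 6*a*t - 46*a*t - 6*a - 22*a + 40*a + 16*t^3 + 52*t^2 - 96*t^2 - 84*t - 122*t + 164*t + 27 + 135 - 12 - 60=a^2*(2*t - 6) + a*(12*t^2 - 40*t + 12) + 16*t^3 - 44*t^2 - 42*t + 90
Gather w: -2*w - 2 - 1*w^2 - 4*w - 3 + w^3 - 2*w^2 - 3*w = w^3 - 3*w^2 - 9*w - 5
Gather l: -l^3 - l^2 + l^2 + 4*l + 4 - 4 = -l^3 + 4*l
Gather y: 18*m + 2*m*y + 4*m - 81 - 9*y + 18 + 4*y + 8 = 22*m + y*(2*m - 5) - 55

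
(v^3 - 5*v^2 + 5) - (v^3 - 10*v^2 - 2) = 5*v^2 + 7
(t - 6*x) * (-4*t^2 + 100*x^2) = -4*t^3 + 24*t^2*x + 100*t*x^2 - 600*x^3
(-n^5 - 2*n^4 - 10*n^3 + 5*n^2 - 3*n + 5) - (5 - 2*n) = -n^5 - 2*n^4 - 10*n^3 + 5*n^2 - n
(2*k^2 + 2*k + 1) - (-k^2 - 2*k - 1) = 3*k^2 + 4*k + 2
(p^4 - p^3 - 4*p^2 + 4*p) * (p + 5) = p^5 + 4*p^4 - 9*p^3 - 16*p^2 + 20*p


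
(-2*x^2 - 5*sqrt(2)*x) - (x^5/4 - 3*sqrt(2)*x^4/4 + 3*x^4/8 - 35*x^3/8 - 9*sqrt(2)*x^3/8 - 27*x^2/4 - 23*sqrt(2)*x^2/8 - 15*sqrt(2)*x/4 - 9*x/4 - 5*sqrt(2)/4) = -x^5/4 - 3*x^4/8 + 3*sqrt(2)*x^4/4 + 9*sqrt(2)*x^3/8 + 35*x^3/8 + 23*sqrt(2)*x^2/8 + 19*x^2/4 - 5*sqrt(2)*x/4 + 9*x/4 + 5*sqrt(2)/4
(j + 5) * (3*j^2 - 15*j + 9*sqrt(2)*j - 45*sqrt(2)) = 3*j^3 + 9*sqrt(2)*j^2 - 75*j - 225*sqrt(2)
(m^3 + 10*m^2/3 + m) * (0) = 0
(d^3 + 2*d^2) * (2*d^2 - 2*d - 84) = 2*d^5 + 2*d^4 - 88*d^3 - 168*d^2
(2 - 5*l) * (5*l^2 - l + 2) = -25*l^3 + 15*l^2 - 12*l + 4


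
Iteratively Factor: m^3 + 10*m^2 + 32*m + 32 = (m + 4)*(m^2 + 6*m + 8) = (m + 4)^2*(m + 2)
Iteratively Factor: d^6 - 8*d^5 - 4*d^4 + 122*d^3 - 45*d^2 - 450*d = (d - 3)*(d^5 - 5*d^4 - 19*d^3 + 65*d^2 + 150*d) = d*(d - 3)*(d^4 - 5*d^3 - 19*d^2 + 65*d + 150) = d*(d - 3)*(d + 3)*(d^3 - 8*d^2 + 5*d + 50) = d*(d - 5)*(d - 3)*(d + 3)*(d^2 - 3*d - 10) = d*(d - 5)^2*(d - 3)*(d + 3)*(d + 2)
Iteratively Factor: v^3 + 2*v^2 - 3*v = (v)*(v^2 + 2*v - 3) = v*(v + 3)*(v - 1)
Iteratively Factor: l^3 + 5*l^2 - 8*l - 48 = (l + 4)*(l^2 + l - 12) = (l + 4)^2*(l - 3)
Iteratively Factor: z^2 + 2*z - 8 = (z - 2)*(z + 4)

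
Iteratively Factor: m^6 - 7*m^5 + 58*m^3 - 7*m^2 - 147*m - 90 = (m + 1)*(m^5 - 8*m^4 + 8*m^3 + 50*m^2 - 57*m - 90) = (m - 3)*(m + 1)*(m^4 - 5*m^3 - 7*m^2 + 29*m + 30) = (m - 3)*(m + 1)^2*(m^3 - 6*m^2 - m + 30) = (m - 3)^2*(m + 1)^2*(m^2 - 3*m - 10) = (m - 5)*(m - 3)^2*(m + 1)^2*(m + 2)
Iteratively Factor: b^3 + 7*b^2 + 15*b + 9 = (b + 3)*(b^2 + 4*b + 3) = (b + 3)^2*(b + 1)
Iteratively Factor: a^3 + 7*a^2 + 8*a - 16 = (a + 4)*(a^2 + 3*a - 4) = (a + 4)^2*(a - 1)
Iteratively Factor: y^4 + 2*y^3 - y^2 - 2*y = (y + 2)*(y^3 - y) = y*(y + 2)*(y^2 - 1) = y*(y + 1)*(y + 2)*(y - 1)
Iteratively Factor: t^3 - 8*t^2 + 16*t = (t - 4)*(t^2 - 4*t) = t*(t - 4)*(t - 4)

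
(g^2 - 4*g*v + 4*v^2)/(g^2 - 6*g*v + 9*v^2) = (g^2 - 4*g*v + 4*v^2)/(g^2 - 6*g*v + 9*v^2)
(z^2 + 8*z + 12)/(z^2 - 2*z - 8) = (z + 6)/(z - 4)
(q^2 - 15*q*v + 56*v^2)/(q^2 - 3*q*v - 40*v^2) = (q - 7*v)/(q + 5*v)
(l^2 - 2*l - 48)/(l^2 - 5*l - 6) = (-l^2 + 2*l + 48)/(-l^2 + 5*l + 6)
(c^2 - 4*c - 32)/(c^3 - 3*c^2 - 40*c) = (c + 4)/(c*(c + 5))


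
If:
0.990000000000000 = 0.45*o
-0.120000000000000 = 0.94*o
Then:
No Solution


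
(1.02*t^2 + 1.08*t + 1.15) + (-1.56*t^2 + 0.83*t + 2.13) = -0.54*t^2 + 1.91*t + 3.28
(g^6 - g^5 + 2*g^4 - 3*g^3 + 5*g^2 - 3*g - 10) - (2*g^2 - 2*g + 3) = g^6 - g^5 + 2*g^4 - 3*g^3 + 3*g^2 - g - 13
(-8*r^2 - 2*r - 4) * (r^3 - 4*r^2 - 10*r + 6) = -8*r^5 + 30*r^4 + 84*r^3 - 12*r^2 + 28*r - 24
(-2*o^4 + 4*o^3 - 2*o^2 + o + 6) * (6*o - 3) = -12*o^5 + 30*o^4 - 24*o^3 + 12*o^2 + 33*o - 18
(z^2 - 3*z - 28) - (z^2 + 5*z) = -8*z - 28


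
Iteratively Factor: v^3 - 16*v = (v + 4)*(v^2 - 4*v) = (v - 4)*(v + 4)*(v)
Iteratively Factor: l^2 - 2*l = (l)*(l - 2)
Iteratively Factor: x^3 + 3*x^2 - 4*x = (x - 1)*(x^2 + 4*x) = x*(x - 1)*(x + 4)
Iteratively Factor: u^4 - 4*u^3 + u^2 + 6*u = (u)*(u^3 - 4*u^2 + u + 6) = u*(u - 2)*(u^2 - 2*u - 3) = u*(u - 2)*(u + 1)*(u - 3)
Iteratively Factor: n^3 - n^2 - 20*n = (n - 5)*(n^2 + 4*n) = n*(n - 5)*(n + 4)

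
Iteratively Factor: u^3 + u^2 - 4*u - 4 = (u + 1)*(u^2 - 4) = (u + 1)*(u + 2)*(u - 2)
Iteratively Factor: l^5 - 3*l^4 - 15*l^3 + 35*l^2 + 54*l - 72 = (l - 1)*(l^4 - 2*l^3 - 17*l^2 + 18*l + 72) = (l - 1)*(l + 3)*(l^3 - 5*l^2 - 2*l + 24) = (l - 3)*(l - 1)*(l + 3)*(l^2 - 2*l - 8) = (l - 3)*(l - 1)*(l + 2)*(l + 3)*(l - 4)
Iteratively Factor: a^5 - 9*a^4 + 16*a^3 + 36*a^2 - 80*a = (a - 2)*(a^4 - 7*a^3 + 2*a^2 + 40*a) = a*(a - 2)*(a^3 - 7*a^2 + 2*a + 40) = a*(a - 2)*(a + 2)*(a^2 - 9*a + 20) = a*(a - 4)*(a - 2)*(a + 2)*(a - 5)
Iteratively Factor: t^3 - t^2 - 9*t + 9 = (t + 3)*(t^2 - 4*t + 3) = (t - 3)*(t + 3)*(t - 1)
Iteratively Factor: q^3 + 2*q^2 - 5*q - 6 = (q + 3)*(q^2 - q - 2) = (q + 1)*(q + 3)*(q - 2)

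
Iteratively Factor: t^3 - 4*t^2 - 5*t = (t)*(t^2 - 4*t - 5) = t*(t + 1)*(t - 5)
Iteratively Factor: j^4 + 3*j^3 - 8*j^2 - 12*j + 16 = (j - 2)*(j^3 + 5*j^2 + 2*j - 8) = (j - 2)*(j + 4)*(j^2 + j - 2) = (j - 2)*(j + 2)*(j + 4)*(j - 1)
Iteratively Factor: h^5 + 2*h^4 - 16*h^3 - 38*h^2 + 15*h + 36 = (h - 4)*(h^4 + 6*h^3 + 8*h^2 - 6*h - 9) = (h - 4)*(h + 3)*(h^3 + 3*h^2 - h - 3) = (h - 4)*(h + 3)^2*(h^2 - 1) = (h - 4)*(h + 1)*(h + 3)^2*(h - 1)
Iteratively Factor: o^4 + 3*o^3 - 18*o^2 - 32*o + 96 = (o + 4)*(o^3 - o^2 - 14*o + 24) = (o + 4)^2*(o^2 - 5*o + 6) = (o - 2)*(o + 4)^2*(o - 3)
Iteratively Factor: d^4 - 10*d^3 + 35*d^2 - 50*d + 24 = (d - 3)*(d^3 - 7*d^2 + 14*d - 8) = (d - 4)*(d - 3)*(d^2 - 3*d + 2) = (d - 4)*(d - 3)*(d - 1)*(d - 2)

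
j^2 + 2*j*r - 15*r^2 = (j - 3*r)*(j + 5*r)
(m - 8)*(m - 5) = m^2 - 13*m + 40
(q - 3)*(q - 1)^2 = q^3 - 5*q^2 + 7*q - 3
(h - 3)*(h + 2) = h^2 - h - 6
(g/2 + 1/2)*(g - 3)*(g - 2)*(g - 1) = g^4/2 - 5*g^3/2 + 5*g^2/2 + 5*g/2 - 3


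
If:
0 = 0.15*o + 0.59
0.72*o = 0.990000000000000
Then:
No Solution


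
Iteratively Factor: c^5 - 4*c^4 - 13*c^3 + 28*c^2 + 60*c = (c)*(c^4 - 4*c^3 - 13*c^2 + 28*c + 60) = c*(c + 2)*(c^3 - 6*c^2 - c + 30) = c*(c - 5)*(c + 2)*(c^2 - c - 6) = c*(c - 5)*(c + 2)^2*(c - 3)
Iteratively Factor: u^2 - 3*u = (u)*(u - 3)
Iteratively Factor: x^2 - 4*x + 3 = (x - 1)*(x - 3)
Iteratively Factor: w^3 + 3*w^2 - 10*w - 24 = (w - 3)*(w^2 + 6*w + 8) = (w - 3)*(w + 2)*(w + 4)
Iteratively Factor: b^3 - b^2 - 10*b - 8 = (b - 4)*(b^2 + 3*b + 2) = (b - 4)*(b + 1)*(b + 2)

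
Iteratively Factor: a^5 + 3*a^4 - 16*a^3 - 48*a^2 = (a + 3)*(a^4 - 16*a^2) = (a - 4)*(a + 3)*(a^3 + 4*a^2) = (a - 4)*(a + 3)*(a + 4)*(a^2) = a*(a - 4)*(a + 3)*(a + 4)*(a)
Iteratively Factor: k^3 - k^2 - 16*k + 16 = (k - 4)*(k^2 + 3*k - 4) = (k - 4)*(k + 4)*(k - 1)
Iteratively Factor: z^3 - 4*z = (z)*(z^2 - 4) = z*(z - 2)*(z + 2)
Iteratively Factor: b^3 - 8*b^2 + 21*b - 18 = (b - 3)*(b^2 - 5*b + 6) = (b - 3)^2*(b - 2)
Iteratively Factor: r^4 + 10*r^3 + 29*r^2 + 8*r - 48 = (r + 3)*(r^3 + 7*r^2 + 8*r - 16) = (r + 3)*(r + 4)*(r^2 + 3*r - 4) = (r - 1)*(r + 3)*(r + 4)*(r + 4)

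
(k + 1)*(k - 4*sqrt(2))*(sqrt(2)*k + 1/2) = sqrt(2)*k^3 - 15*k^2/2 + sqrt(2)*k^2 - 15*k/2 - 2*sqrt(2)*k - 2*sqrt(2)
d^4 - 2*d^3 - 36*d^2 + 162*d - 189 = (d - 3)^3*(d + 7)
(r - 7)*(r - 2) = r^2 - 9*r + 14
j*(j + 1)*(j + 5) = j^3 + 6*j^2 + 5*j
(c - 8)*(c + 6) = c^2 - 2*c - 48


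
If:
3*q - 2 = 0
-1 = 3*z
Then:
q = 2/3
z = -1/3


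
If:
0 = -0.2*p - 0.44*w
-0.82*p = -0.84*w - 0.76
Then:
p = 0.63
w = -0.29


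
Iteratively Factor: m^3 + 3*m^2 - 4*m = (m)*(m^2 + 3*m - 4) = m*(m + 4)*(m - 1)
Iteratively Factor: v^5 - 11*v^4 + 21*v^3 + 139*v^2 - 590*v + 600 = (v - 5)*(v^4 - 6*v^3 - 9*v^2 + 94*v - 120) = (v - 5)*(v - 3)*(v^3 - 3*v^2 - 18*v + 40) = (v - 5)^2*(v - 3)*(v^2 + 2*v - 8) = (v - 5)^2*(v - 3)*(v - 2)*(v + 4)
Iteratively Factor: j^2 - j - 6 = (j + 2)*(j - 3)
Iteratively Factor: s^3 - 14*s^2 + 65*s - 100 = (s - 5)*(s^2 - 9*s + 20) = (s - 5)*(s - 4)*(s - 5)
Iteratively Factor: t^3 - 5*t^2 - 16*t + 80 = (t + 4)*(t^2 - 9*t + 20) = (t - 5)*(t + 4)*(t - 4)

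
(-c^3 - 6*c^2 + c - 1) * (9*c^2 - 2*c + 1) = -9*c^5 - 52*c^4 + 20*c^3 - 17*c^2 + 3*c - 1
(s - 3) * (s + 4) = s^2 + s - 12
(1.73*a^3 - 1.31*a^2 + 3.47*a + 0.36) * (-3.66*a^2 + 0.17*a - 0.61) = -6.3318*a^5 + 5.0887*a^4 - 13.9782*a^3 + 0.0714000000000001*a^2 - 2.0555*a - 0.2196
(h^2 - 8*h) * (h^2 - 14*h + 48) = h^4 - 22*h^3 + 160*h^2 - 384*h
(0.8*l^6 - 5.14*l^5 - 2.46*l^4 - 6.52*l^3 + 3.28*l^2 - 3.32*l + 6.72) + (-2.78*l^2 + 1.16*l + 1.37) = 0.8*l^6 - 5.14*l^5 - 2.46*l^4 - 6.52*l^3 + 0.5*l^2 - 2.16*l + 8.09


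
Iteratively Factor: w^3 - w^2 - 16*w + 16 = (w + 4)*(w^2 - 5*w + 4) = (w - 1)*(w + 4)*(w - 4)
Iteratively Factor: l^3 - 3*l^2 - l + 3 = (l - 1)*(l^2 - 2*l - 3) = (l - 3)*(l - 1)*(l + 1)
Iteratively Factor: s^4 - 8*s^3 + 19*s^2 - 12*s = (s - 4)*(s^3 - 4*s^2 + 3*s) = (s - 4)*(s - 1)*(s^2 - 3*s) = s*(s - 4)*(s - 1)*(s - 3)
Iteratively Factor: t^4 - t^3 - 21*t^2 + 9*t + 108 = (t + 3)*(t^3 - 4*t^2 - 9*t + 36) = (t + 3)^2*(t^2 - 7*t + 12) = (t - 3)*(t + 3)^2*(t - 4)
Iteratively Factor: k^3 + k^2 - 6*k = (k)*(k^2 + k - 6) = k*(k - 2)*(k + 3)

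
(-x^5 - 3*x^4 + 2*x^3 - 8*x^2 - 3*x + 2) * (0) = 0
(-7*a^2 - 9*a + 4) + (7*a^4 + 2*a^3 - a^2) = 7*a^4 + 2*a^3 - 8*a^2 - 9*a + 4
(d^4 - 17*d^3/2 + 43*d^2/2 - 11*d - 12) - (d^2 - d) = d^4 - 17*d^3/2 + 41*d^2/2 - 10*d - 12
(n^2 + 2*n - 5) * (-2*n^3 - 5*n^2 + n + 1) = -2*n^5 - 9*n^4 + n^3 + 28*n^2 - 3*n - 5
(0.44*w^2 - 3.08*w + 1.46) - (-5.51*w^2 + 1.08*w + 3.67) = 5.95*w^2 - 4.16*w - 2.21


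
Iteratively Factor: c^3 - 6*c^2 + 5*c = (c)*(c^2 - 6*c + 5) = c*(c - 5)*(c - 1)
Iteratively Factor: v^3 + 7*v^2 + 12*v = (v)*(v^2 + 7*v + 12) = v*(v + 3)*(v + 4)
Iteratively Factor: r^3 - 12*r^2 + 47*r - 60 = (r - 5)*(r^2 - 7*r + 12) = (r - 5)*(r - 4)*(r - 3)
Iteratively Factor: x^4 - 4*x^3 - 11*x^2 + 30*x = (x + 3)*(x^3 - 7*x^2 + 10*x) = x*(x + 3)*(x^2 - 7*x + 10) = x*(x - 5)*(x + 3)*(x - 2)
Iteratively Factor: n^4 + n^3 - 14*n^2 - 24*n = (n + 3)*(n^3 - 2*n^2 - 8*n) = n*(n + 3)*(n^2 - 2*n - 8) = n*(n - 4)*(n + 3)*(n + 2)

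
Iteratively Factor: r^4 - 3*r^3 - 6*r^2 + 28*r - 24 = (r + 3)*(r^3 - 6*r^2 + 12*r - 8) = (r - 2)*(r + 3)*(r^2 - 4*r + 4) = (r - 2)^2*(r + 3)*(r - 2)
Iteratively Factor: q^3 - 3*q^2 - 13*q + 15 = (q + 3)*(q^2 - 6*q + 5) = (q - 1)*(q + 3)*(q - 5)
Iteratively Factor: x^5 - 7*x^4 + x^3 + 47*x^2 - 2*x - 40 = (x + 1)*(x^4 - 8*x^3 + 9*x^2 + 38*x - 40) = (x - 1)*(x + 1)*(x^3 - 7*x^2 + 2*x + 40) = (x - 5)*(x - 1)*(x + 1)*(x^2 - 2*x - 8) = (x - 5)*(x - 1)*(x + 1)*(x + 2)*(x - 4)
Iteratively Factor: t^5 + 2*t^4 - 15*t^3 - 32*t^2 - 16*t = (t + 1)*(t^4 + t^3 - 16*t^2 - 16*t) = (t + 1)*(t + 4)*(t^3 - 3*t^2 - 4*t) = (t + 1)^2*(t + 4)*(t^2 - 4*t) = (t - 4)*(t + 1)^2*(t + 4)*(t)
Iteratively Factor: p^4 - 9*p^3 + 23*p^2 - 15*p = (p - 1)*(p^3 - 8*p^2 + 15*p) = (p - 3)*(p - 1)*(p^2 - 5*p) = (p - 5)*(p - 3)*(p - 1)*(p)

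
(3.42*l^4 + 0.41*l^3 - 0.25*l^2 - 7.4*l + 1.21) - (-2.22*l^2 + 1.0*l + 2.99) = 3.42*l^4 + 0.41*l^3 + 1.97*l^2 - 8.4*l - 1.78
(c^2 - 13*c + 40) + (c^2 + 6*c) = 2*c^2 - 7*c + 40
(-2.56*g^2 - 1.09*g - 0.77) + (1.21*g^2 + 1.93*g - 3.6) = -1.35*g^2 + 0.84*g - 4.37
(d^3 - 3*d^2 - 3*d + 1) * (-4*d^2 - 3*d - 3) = -4*d^5 + 9*d^4 + 18*d^3 + 14*d^2 + 6*d - 3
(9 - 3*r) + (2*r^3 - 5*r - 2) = 2*r^3 - 8*r + 7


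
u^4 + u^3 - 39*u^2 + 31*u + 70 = (u - 5)*(u - 2)*(u + 1)*(u + 7)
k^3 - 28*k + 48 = (k - 4)*(k - 2)*(k + 6)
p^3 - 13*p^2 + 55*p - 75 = (p - 5)^2*(p - 3)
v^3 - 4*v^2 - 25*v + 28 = (v - 7)*(v - 1)*(v + 4)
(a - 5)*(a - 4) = a^2 - 9*a + 20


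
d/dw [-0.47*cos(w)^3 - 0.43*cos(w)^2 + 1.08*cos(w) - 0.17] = (1.41*cos(w)^2 + 0.86*cos(w) - 1.08)*sin(w)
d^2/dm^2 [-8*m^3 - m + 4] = -48*m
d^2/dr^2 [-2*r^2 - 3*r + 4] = -4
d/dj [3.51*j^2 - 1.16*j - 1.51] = 7.02*j - 1.16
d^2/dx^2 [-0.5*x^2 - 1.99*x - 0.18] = -1.00000000000000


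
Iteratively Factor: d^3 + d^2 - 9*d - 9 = (d + 1)*(d^2 - 9) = (d + 1)*(d + 3)*(d - 3)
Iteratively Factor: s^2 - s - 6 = (s - 3)*(s + 2)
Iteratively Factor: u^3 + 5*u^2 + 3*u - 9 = (u + 3)*(u^2 + 2*u - 3) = (u + 3)^2*(u - 1)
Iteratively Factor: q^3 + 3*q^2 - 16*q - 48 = (q - 4)*(q^2 + 7*q + 12) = (q - 4)*(q + 4)*(q + 3)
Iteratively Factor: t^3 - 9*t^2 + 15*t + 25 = (t - 5)*(t^2 - 4*t - 5) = (t - 5)^2*(t + 1)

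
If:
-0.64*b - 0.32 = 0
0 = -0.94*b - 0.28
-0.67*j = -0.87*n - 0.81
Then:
No Solution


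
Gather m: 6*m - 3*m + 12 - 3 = 3*m + 9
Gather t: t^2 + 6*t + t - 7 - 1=t^2 + 7*t - 8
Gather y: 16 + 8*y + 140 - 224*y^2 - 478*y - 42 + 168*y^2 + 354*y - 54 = -56*y^2 - 116*y + 60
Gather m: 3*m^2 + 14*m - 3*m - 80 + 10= 3*m^2 + 11*m - 70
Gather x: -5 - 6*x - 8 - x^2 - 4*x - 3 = -x^2 - 10*x - 16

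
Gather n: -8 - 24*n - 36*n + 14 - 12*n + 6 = 12 - 72*n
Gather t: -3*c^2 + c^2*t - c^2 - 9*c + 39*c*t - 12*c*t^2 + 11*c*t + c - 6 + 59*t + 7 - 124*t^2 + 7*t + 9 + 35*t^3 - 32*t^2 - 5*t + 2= -4*c^2 - 8*c + 35*t^3 + t^2*(-12*c - 156) + t*(c^2 + 50*c + 61) + 12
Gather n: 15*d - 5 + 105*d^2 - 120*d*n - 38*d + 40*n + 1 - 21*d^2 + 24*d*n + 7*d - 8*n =84*d^2 - 16*d + n*(32 - 96*d) - 4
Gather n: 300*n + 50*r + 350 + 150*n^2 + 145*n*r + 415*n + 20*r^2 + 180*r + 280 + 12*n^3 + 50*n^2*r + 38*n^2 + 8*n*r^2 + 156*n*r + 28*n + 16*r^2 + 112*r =12*n^3 + n^2*(50*r + 188) + n*(8*r^2 + 301*r + 743) + 36*r^2 + 342*r + 630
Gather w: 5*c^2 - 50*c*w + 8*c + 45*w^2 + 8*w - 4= 5*c^2 + 8*c + 45*w^2 + w*(8 - 50*c) - 4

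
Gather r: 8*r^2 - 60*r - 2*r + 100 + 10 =8*r^2 - 62*r + 110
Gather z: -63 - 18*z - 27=-18*z - 90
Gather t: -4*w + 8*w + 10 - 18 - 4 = 4*w - 12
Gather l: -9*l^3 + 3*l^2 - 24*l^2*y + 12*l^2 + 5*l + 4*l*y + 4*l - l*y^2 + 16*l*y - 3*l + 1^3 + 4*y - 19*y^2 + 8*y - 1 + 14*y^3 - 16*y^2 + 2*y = -9*l^3 + l^2*(15 - 24*y) + l*(-y^2 + 20*y + 6) + 14*y^3 - 35*y^2 + 14*y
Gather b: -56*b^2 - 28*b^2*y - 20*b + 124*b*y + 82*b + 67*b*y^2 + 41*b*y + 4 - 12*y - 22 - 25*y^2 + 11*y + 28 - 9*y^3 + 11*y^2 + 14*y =b^2*(-28*y - 56) + b*(67*y^2 + 165*y + 62) - 9*y^3 - 14*y^2 + 13*y + 10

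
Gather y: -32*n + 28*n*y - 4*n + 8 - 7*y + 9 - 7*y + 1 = -36*n + y*(28*n - 14) + 18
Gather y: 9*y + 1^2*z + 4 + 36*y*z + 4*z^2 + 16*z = y*(36*z + 9) + 4*z^2 + 17*z + 4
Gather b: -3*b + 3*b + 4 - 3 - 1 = 0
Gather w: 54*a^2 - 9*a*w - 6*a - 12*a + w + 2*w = 54*a^2 - 18*a + w*(3 - 9*a)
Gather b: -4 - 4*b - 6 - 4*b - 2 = -8*b - 12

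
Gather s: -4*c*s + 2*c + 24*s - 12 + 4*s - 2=2*c + s*(28 - 4*c) - 14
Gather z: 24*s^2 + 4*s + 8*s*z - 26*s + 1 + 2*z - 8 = 24*s^2 - 22*s + z*(8*s + 2) - 7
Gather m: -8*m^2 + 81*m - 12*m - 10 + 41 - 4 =-8*m^2 + 69*m + 27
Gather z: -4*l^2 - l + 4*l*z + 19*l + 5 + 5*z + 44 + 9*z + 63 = -4*l^2 + 18*l + z*(4*l + 14) + 112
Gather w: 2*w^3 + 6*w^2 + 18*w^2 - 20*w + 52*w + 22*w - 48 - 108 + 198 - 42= 2*w^3 + 24*w^2 + 54*w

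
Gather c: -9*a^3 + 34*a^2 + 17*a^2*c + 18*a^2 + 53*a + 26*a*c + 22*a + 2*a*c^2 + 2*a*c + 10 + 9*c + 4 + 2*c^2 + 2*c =-9*a^3 + 52*a^2 + 75*a + c^2*(2*a + 2) + c*(17*a^2 + 28*a + 11) + 14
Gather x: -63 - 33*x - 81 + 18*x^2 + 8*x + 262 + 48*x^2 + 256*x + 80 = 66*x^2 + 231*x + 198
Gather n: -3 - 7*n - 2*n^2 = -2*n^2 - 7*n - 3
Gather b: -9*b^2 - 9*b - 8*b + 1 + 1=-9*b^2 - 17*b + 2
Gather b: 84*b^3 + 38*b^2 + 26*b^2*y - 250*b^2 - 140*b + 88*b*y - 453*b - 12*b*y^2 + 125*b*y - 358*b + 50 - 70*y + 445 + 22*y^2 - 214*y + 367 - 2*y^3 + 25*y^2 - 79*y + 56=84*b^3 + b^2*(26*y - 212) + b*(-12*y^2 + 213*y - 951) - 2*y^3 + 47*y^2 - 363*y + 918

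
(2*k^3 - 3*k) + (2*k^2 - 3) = 2*k^3 + 2*k^2 - 3*k - 3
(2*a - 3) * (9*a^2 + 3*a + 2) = 18*a^3 - 21*a^2 - 5*a - 6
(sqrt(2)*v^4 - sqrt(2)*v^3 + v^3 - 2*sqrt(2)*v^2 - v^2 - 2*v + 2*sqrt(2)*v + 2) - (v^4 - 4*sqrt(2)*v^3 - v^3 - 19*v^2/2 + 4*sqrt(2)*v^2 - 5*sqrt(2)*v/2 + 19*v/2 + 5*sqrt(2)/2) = -v^4 + sqrt(2)*v^4 + 2*v^3 + 3*sqrt(2)*v^3 - 6*sqrt(2)*v^2 + 17*v^2/2 - 23*v/2 + 9*sqrt(2)*v/2 - 5*sqrt(2)/2 + 2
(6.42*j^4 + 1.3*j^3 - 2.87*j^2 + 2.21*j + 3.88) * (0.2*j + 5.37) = 1.284*j^5 + 34.7354*j^4 + 6.407*j^3 - 14.9699*j^2 + 12.6437*j + 20.8356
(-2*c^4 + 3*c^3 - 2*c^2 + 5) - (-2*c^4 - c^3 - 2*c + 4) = 4*c^3 - 2*c^2 + 2*c + 1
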